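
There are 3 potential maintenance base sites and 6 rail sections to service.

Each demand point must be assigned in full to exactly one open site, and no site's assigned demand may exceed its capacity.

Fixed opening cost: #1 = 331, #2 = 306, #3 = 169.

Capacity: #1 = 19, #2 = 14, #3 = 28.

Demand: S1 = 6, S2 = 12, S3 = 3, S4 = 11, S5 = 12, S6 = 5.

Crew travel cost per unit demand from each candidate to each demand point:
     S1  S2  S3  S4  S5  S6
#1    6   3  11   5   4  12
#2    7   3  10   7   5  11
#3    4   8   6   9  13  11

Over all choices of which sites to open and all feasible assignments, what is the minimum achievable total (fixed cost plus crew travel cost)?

1086

Open {#1, #2, #3}; cheapest assignment that respects the capacities:
  #1 (cap 19, load 12): S5 — cost 12×4 = 48
  #2 (cap 14, load 12): S2 — cost 12×3 = 36
  #3 (cap 28, load 25): S1, S3, S4, S6 — cost 6×4 + 3×6 + 11×9 + 5×11 = 196
  Shipping 280, fixed 806 → total 1086.
  Any other capacity-feasible assignment to {#1, #2, #3} ships for at least 280.
Total demand is 49 and no other set of sites has combined capacity ≥ 49, so {#1, #2, #3} is the only feasible choice of open sites. Minimum: 1086.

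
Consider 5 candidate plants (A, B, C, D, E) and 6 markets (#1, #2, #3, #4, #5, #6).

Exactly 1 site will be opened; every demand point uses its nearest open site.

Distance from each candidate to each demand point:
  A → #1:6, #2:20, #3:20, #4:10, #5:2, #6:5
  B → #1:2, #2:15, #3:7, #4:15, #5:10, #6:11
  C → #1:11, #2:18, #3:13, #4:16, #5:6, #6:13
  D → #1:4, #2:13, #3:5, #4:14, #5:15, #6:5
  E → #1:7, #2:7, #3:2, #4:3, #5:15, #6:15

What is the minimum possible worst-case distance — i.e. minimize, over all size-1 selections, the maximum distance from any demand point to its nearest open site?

15

Open {B}.
  Farthest demand point is #2 at distance 15 (to B); all others are ≤ 15.
With {D} the worst case is 15.
With {E} the worst case is 15.
No size-1 selection achieves below 15.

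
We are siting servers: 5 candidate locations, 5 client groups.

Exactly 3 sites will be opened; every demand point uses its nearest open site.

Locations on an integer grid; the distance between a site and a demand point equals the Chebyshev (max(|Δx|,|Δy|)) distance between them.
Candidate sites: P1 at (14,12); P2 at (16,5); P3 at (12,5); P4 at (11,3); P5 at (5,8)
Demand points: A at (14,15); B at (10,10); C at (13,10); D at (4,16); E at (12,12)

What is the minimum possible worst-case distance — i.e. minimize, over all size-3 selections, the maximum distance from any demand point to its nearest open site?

8

Open {P1, P2, P5}.
  Farthest demand point is D at distance 8 (to P5); all others are ≤ 8.
With {P1, P3, P5} the worst case is 8.
With {P1, P4, P5} the worst case is 8.
No size-3 selection achieves below 8.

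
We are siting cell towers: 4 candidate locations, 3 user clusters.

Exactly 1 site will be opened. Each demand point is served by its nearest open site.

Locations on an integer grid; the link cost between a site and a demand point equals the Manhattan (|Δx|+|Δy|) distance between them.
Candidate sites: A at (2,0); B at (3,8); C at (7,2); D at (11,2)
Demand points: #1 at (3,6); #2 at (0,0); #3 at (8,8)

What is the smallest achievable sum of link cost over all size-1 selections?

18

Open {B}.
  #1→B 2, #2→B 11, #3→B 5  ⇒ total 18.
Compare {A}: total 23.
Compare {C}: total 24.
No size-1 selection does better; minimum is 18.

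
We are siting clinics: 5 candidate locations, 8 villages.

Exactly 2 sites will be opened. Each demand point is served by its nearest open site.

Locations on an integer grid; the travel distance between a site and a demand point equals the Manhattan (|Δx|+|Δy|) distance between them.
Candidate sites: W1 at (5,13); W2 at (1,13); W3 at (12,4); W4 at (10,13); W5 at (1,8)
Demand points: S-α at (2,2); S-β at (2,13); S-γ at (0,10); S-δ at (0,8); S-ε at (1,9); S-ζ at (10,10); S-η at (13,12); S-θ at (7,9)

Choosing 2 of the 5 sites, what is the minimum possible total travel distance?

32

Open {W4, W5}.
  S-α→W5 7, S-β→W5 6, S-γ→W5 3, S-δ→W5 1, S-ε→W5 1, S-ζ→W4 3, S-η→W4 4, S-θ→W4 7  ⇒ total 32.
Compare {W1, W5}: total 38.
Compare {W2, W4}: total 41.
No size-2 selection does better; minimum is 32.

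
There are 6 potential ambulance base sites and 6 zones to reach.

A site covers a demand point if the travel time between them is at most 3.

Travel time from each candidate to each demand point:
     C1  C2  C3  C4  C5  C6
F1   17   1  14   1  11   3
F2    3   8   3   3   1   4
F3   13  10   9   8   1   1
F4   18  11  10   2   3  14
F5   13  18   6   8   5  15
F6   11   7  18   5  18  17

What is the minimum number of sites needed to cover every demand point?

Coverage sets (demand points within 3 of each site):
  F1: {C2, C4, C6}
  F2: {C1, C3, C4, C5}
  F3: {C5, C6}
  F4: {C4, C5}
  F5: {}
  F6: {}
No single site covers all 6 demand points.
But {F1, F2} covers everything, so the minimum is 2.

2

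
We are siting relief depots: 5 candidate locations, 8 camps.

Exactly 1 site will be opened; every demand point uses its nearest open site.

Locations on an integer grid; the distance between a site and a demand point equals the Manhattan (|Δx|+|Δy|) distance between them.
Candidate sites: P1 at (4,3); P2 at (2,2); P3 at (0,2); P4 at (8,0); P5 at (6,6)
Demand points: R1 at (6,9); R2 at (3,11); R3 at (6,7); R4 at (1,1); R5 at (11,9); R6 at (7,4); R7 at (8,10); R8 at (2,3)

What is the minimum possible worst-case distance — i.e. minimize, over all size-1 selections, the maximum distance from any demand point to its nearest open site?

Open {P5}.
  Farthest demand point is R4 at distance 10 (to P5); all others are ≤ 10.
With {P1} the worst case is 13.
With {P2} the worst case is 16.
No size-1 selection achieves below 10.

10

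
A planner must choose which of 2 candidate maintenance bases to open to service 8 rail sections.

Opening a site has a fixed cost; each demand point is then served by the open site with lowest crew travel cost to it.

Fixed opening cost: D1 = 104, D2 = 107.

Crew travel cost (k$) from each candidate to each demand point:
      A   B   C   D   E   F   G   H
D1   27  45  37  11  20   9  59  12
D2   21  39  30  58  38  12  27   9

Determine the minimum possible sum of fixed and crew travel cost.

Open {D1}: assign each demand point to its cheapest open site.
  A→D1 27, B→D1 45, C→D1 37, D→D1 11, E→D1 20, F→D1 9, G→D1 59, H→D1 12
  crew travel cost 220, fixed 104 → total 324.
Compare {D2}: crew travel cost 234 + fixed 107 = 341.
Compare {D1, D2}: crew travel cost 166 + fixed 211 = 377.

324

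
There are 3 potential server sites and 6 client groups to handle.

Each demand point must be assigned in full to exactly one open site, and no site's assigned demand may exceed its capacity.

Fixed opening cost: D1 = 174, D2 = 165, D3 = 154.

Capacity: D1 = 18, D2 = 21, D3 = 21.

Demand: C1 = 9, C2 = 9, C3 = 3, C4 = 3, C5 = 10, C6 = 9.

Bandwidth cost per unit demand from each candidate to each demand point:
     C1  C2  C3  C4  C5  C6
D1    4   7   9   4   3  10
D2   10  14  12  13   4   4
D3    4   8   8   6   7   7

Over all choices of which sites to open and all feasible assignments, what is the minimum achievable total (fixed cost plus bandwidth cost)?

703

Open {D1, D2, D3}; cheapest assignment that respects the capacities:
  D1 (cap 18, load 13): C4, C5 — cost 3×4 + 10×3 = 42
  D2 (cap 21, load 9): C6 — cost 9×4 = 36
  D3 (cap 21, load 21): C1, C2, C3 — cost 9×4 + 9×8 + 3×8 = 132
  Shipping 210, fixed 493 → total 703.
  Any other capacity-feasible assignment to {D1, D2, D3} ships for at least 210.
Total demand is 43 and no other set of sites has combined capacity ≥ 43, so {D1, D2, D3} is the only feasible choice of open sites. Minimum: 703.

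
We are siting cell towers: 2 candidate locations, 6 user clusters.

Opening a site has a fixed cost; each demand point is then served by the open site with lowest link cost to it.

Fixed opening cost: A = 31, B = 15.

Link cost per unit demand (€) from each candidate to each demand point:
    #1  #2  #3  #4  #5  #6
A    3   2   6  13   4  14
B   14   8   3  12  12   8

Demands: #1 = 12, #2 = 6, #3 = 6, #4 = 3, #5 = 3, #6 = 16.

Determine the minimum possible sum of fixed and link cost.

288

Open {A, B}: assign each demand point to its cheapest open site.
  #1→A 12×3=36, #2→A 6×2=12, #3→B 6×3=18, #4→B 3×12=36, #5→A 3×4=12, #6→B 16×8=128
  link cost 242, fixed 46 → total 288.
Compare {A}: link cost 359 + fixed 31 = 390.
Compare {B}: link cost 434 + fixed 15 = 449.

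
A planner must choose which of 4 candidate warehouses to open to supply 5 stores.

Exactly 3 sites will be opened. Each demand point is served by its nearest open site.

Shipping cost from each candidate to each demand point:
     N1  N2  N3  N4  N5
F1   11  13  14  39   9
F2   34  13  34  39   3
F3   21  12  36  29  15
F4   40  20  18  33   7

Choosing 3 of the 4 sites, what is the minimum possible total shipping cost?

Open {F1, F2, F3}.
  N1→F1 11, N2→F3 12, N3→F1 14, N4→F3 29, N5→F2 3  ⇒ total 69.
Compare {F1, F3, F4}: total 73.
Compare {F1, F2, F4}: total 74.
No size-3 selection does better; minimum is 69.

69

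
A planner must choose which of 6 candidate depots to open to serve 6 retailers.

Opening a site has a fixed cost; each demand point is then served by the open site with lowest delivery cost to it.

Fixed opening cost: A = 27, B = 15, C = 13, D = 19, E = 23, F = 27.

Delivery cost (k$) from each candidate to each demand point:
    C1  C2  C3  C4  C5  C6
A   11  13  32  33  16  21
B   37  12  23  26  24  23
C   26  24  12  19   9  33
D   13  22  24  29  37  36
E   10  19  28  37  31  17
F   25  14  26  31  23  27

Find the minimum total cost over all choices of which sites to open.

Open {C, E}: assign each demand point to its cheapest open site.
  C1→E 10, C2→E 19, C3→C 12, C4→C 19, C5→C 9, C6→E 17
  delivery cost 86, fixed 36 → total 122.
Compare {A, C}: delivery cost 85 + fixed 40 = 125.
Compare {B, C}: delivery cost 101 + fixed 28 = 129.
Compare {B, C, E}: delivery cost 79 + fixed 51 = 130.
All other subsets cost ≥ 125. Minimum total cost: 122.

122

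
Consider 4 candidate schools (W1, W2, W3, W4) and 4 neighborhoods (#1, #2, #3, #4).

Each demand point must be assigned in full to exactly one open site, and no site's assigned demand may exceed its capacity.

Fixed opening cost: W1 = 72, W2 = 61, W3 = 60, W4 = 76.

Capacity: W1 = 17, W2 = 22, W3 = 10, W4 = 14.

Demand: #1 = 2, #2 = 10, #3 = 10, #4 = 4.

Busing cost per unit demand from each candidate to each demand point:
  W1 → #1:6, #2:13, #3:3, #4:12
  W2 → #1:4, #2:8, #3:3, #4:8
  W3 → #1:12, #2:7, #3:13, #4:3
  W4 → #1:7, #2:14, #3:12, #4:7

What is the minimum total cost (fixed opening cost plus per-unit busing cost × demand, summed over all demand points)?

Open {W2, W3}; cheapest assignment that respects the capacities:
  W2 (cap 22, load 22): #1, #2, #3 — cost 2×4 + 10×8 + 10×3 = 118
  W3 (cap 10, load 4): #4 — cost 4×3 = 12
  Shipping 130, fixed 121 → total 251.
  Any other capacity-feasible assignment to {W2, W3} ships for at least 130.
Compare {W1, W2}: its best feasible assignment gives total 283.
Compare {W2, W4}: its best feasible assignment gives total 283.
Every other set of open sites that can feasibly serve all demand totals ≥ 283 even under its best assignment. Minimum: 251.

251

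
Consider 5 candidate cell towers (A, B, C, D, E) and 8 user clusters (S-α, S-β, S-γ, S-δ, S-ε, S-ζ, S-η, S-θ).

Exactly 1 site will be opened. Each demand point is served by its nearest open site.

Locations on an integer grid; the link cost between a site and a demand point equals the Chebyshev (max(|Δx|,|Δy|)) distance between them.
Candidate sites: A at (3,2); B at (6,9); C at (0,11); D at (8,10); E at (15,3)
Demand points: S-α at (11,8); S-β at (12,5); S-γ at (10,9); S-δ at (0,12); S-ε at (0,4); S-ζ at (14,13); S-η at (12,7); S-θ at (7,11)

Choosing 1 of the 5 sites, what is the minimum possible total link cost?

Open {D}.
  S-α→D 3, S-β→D 5, S-γ→D 2, S-δ→D 8, S-ε→D 8, S-ζ→D 6, S-η→D 4, S-θ→D 1  ⇒ total 37.
Compare {B}: total 43.
Compare {A}: total 66.
No size-1 selection does better; minimum is 37.

37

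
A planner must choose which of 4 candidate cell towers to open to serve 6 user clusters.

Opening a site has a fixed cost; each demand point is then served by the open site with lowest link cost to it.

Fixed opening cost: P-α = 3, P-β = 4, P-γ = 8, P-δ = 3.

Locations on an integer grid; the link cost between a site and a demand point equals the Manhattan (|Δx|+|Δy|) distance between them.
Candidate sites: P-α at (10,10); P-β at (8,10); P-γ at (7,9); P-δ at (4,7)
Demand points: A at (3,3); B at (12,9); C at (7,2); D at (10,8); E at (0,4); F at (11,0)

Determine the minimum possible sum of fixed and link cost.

42

Open {P-α, P-δ}: assign each demand point to its cheapest open site.
  A→P-δ 5, B→P-α 3, C→P-δ 8, D→P-α 2, E→P-δ 7, F→P-α 11
  link cost 36, fixed 6 → total 42.
Compare {P-α, P-β, P-δ}: link cost 36 + fixed 10 = 46.
Compare {P-β, P-δ}: link cost 42 + fixed 7 = 49.
Compare {P-α, P-γ, P-δ}: link cost 35 + fixed 14 = 49.
All other subsets cost ≥ 46. Minimum total cost: 42.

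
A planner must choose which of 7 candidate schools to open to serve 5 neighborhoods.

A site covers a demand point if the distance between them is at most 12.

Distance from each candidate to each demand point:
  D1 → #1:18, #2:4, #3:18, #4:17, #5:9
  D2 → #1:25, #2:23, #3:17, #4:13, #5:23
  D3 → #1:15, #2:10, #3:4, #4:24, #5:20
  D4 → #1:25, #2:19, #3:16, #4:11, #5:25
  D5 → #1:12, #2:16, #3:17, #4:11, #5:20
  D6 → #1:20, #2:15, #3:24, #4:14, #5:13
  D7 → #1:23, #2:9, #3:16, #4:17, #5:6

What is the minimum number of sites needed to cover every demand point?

3

Coverage sets (demand points within 12 of each site):
  D1: {#2, #5}
  D2: {}
  D3: {#2, #3}
  D4: {#4}
  D5: {#1, #4}
  D6: {}
  D7: {#2, #5}
No 2 sites suffice: every size-2 union leaves at least one demand point uncovered.
But {D1, D3, D5} covers everything, so the minimum is 3.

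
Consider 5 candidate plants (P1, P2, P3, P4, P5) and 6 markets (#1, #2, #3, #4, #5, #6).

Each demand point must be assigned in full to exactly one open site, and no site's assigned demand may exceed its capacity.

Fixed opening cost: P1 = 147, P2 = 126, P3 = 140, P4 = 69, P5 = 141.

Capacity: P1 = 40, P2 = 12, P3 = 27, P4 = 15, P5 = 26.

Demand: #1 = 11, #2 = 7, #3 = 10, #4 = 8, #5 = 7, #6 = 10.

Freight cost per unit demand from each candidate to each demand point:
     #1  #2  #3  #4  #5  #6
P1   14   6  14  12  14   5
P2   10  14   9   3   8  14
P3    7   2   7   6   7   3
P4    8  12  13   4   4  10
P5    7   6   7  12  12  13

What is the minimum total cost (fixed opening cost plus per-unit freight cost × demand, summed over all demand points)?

Open {P3, P4, P5}; cheapest assignment that respects the capacities:
  P3 (cap 27, load 27): #2, #3, #6 — cost 7×2 + 10×7 + 10×3 = 114
  P4 (cap 15, load 15): #4, #5 — cost 8×4 + 7×4 = 60
  P5 (cap 26, load 11): #1 — cost 11×7 = 77
  Shipping 251, fixed 350 → total 601.
  Any other capacity-feasible assignment to {P3, P4, P5} ships for at least 251.
Compare {P2, P3, P4}: its best feasible assignment gives total 619.
Compare {P3, P5}: its best feasible assignment gives total 645.
Every other set of open sites that can feasibly serve all demand totals ≥ 619 even under its best assignment. Minimum: 601.

601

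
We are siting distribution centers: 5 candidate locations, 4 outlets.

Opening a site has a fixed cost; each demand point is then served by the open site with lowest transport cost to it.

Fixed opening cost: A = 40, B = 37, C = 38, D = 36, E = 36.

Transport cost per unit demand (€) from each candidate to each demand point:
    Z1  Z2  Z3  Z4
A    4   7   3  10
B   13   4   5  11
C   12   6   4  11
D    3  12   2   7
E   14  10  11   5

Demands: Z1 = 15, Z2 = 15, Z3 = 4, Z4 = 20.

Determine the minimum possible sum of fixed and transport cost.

322

Open {B, D, E}: assign each demand point to its cheapest open site.
  Z1→D 15×3=45, Z2→B 15×4=60, Z3→D 4×2=8, Z4→E 20×5=100
  transport cost 213, fixed 109 → total 322.
Compare {B, D}: transport cost 253 + fixed 73 = 326.
Compare {A, B, E}: transport cost 232 + fixed 113 = 345.
Compare {A, E}: transport cost 277 + fixed 76 = 353.
All other subsets cost ≥ 326. Minimum total cost: 322.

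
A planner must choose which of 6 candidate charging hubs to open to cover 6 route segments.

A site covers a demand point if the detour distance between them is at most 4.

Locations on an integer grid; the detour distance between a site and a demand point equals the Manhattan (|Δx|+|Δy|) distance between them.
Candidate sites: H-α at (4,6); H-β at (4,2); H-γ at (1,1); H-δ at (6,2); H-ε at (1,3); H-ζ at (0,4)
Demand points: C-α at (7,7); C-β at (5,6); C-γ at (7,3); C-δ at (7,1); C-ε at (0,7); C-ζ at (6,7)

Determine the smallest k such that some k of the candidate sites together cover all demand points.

3

Coverage sets (demand points within 4 of each site):
  H-α: {C-α, C-β, C-ζ}
  H-β: {C-γ, C-δ}
  H-γ: {}
  H-δ: {C-γ, C-δ}
  H-ε: {}
  H-ζ: {C-ε}
No 2 sites suffice: every size-2 union leaves at least one demand point uncovered.
But {H-α, H-β, H-ζ} covers everything, so the minimum is 3.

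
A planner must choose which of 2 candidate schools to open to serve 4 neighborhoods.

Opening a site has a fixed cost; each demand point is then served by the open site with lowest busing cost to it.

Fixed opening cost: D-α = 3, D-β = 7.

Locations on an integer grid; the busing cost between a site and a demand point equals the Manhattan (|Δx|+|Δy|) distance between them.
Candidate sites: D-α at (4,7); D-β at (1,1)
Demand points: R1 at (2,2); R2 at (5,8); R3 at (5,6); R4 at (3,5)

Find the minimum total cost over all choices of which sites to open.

17

Open {D-α}: assign each demand point to its cheapest open site.
  R1→D-α 7, R2→D-α 2, R3→D-α 2, R4→D-α 3
  busing cost 14, fixed 3 → total 17.
Compare {D-α, D-β}: busing cost 9 + fixed 10 = 19.
Compare {D-β}: busing cost 28 + fixed 7 = 35.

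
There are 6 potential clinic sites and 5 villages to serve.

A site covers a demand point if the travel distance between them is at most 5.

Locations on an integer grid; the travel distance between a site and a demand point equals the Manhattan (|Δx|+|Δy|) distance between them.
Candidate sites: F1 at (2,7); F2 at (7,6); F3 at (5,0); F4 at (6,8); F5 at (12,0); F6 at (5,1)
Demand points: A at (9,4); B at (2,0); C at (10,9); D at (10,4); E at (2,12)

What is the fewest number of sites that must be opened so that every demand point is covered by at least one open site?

4

Coverage sets (demand points within 5 of each site):
  F1: {E}
  F2: {A, D}
  F3: {B}
  F4: {C}
  F5: {}
  F6: {B}
No 3 sites suffice: every size-3 union leaves at least one demand point uncovered.
But {F1, F2, F3, F4} covers everything, so the minimum is 4.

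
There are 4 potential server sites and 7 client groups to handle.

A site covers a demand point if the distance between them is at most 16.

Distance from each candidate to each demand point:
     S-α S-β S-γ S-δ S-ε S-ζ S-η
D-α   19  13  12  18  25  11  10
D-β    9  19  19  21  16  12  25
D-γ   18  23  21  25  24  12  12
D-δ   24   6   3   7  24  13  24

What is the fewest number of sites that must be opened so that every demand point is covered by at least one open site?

Coverage sets (demand points within 16 of each site):
  D-α: {S-β, S-γ, S-ζ, S-η}
  D-β: {S-α, S-ε, S-ζ}
  D-γ: {S-ζ, S-η}
  D-δ: {S-β, S-γ, S-δ, S-ζ}
No 2 sites suffice: every size-2 union leaves at least one demand point uncovered.
But {D-α, D-β, D-δ} covers everything, so the minimum is 3.

3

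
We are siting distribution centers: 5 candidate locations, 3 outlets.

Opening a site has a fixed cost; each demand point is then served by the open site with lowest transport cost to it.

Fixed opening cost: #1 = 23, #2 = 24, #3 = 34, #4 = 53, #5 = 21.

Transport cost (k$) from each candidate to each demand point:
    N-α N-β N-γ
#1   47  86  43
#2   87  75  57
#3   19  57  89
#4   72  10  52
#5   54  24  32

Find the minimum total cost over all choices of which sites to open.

Open {#3, #5}: assign each demand point to its cheapest open site.
  N-α→#3 19, N-β→#5 24, N-γ→#5 32
  transport cost 75, fixed 55 → total 130.
Compare {#5}: transport cost 110 + fixed 21 = 131.
Compare {#1, #5}: transport cost 103 + fixed 44 = 147.
Compare {#1, #3, #5}: transport cost 75 + fixed 78 = 153.
All other subsets cost ≥ 131. Minimum total cost: 130.

130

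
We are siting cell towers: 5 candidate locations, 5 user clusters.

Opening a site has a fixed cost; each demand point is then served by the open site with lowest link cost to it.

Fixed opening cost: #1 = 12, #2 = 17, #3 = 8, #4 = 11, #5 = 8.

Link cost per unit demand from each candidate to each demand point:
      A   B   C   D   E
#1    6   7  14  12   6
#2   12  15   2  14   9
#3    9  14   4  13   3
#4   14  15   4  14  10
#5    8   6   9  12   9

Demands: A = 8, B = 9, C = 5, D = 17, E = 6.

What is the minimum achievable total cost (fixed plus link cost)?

Open {#1, #3, #5}: assign each demand point to its cheapest open site.
  A→#1 8×6=48, B→#5 9×6=54, C→#3 5×4=20, D→#1 17×12=204, E→#3 6×3=18
  link cost 344, fixed 28 → total 372.
Compare {#1, #3}: link cost 353 + fixed 20 = 373.
Compare {#3, #5}: link cost 360 + fixed 16 = 376.
Compare {#1, #2, #3, #5}: link cost 334 + fixed 45 = 379.
All other subsets cost ≥ 373. Minimum total cost: 372.

372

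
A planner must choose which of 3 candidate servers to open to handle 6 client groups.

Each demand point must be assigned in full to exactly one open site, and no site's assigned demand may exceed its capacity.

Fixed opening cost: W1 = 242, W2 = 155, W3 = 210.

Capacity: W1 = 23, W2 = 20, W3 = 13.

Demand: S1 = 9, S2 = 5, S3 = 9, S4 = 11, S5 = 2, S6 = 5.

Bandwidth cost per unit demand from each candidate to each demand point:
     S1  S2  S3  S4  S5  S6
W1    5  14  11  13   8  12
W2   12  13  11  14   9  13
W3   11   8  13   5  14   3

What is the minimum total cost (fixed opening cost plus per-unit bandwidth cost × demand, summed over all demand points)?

830

Open {W1, W2}; cheapest assignment that respects the capacities:
  W1 (cap 23, load 22): S1, S4, S5 — cost 9×5 + 11×13 + 2×8 = 204
  W2 (cap 20, load 19): S2, S3, S6 — cost 5×13 + 9×11 + 5×13 = 229
  Shipping 433, fixed 397 → total 830.
  Any other capacity-feasible assignment to {W1, W2} ships for at least 433.
Compare {W1, W2, W3}: its best feasible assignment gives total 947.
Every other set of open sites that can feasibly serve all demand totals ≥ 947 even under its best assignment. Minimum: 830.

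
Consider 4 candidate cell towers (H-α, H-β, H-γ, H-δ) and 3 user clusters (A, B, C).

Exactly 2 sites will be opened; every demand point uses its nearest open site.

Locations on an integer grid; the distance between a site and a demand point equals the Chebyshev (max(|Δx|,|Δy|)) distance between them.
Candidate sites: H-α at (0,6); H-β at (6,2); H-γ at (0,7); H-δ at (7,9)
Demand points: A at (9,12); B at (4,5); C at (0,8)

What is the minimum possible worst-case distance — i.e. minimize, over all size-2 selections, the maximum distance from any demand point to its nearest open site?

4

Open {H-α, H-δ}.
  Farthest demand point is B at distance 4 (to H-α); all others are ≤ 4.
With {H-γ, H-δ} the worst case is 4.
With {H-β, H-δ} the worst case is 6.
No size-2 selection achieves below 4.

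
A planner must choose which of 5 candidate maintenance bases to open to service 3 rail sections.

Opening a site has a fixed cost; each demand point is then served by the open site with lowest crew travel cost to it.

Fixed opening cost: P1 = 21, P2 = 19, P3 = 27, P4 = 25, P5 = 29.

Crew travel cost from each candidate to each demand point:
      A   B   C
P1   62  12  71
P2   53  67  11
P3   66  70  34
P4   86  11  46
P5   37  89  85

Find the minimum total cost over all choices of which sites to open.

116

Open {P1, P2}: assign each demand point to its cheapest open site.
  A→P2 53, B→P1 12, C→P2 11
  crew travel cost 76, fixed 40 → total 116.
Compare {P2, P4}: crew travel cost 75 + fixed 44 = 119.
Compare {P1, P2, P5}: crew travel cost 60 + fixed 69 = 129.
Compare {P2, P4, P5}: crew travel cost 59 + fixed 73 = 132.
All other subsets cost ≥ 119. Minimum total cost: 116.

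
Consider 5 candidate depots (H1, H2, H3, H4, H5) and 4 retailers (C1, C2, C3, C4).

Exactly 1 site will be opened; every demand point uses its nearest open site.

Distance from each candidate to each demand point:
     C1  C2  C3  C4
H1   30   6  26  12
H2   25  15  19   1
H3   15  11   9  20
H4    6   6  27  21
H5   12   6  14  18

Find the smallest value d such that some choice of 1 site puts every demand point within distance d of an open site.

18

Open {H5}.
  Farthest demand point is C4 at distance 18 (to H5); all others are ≤ 18.
With {H3} the worst case is 20.
With {H2} the worst case is 25.
No size-1 selection achieves below 18.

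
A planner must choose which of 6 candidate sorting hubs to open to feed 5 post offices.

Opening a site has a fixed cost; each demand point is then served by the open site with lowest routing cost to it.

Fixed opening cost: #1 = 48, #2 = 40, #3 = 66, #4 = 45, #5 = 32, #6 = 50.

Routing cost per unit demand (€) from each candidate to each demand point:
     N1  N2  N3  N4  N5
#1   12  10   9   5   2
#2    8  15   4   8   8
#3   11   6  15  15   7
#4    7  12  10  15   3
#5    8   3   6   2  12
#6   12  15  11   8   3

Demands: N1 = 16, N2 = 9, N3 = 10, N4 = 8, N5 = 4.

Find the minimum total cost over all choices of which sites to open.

Open {#4, #5}: assign each demand point to its cheapest open site.
  N1→#4 16×7=112, N2→#5 9×3=27, N3→#5 10×6=60, N4→#5 8×2=16, N5→#4 4×3=12
  routing cost 227, fixed 77 → total 304.
Compare {#5}: routing cost 279 + fixed 32 = 311.
Compare {#2, #5}: routing cost 243 + fixed 72 = 315.
Compare {#1, #5}: routing cost 239 + fixed 80 = 319.
All other subsets cost ≥ 311. Minimum total cost: 304.

304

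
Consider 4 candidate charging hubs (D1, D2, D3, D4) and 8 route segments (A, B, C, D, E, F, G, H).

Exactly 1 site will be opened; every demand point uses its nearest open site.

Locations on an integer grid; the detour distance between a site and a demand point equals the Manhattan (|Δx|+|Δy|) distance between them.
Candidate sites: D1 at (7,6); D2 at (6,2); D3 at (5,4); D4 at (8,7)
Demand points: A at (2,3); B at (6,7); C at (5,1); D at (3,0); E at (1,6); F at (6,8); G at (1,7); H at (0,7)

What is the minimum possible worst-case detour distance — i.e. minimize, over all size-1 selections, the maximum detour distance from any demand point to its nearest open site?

8

Open {D3}.
  Farthest demand point is H at detour distance 8 (to D3); all others are ≤ 8.
With {D1} the worst case is 10.
With {D2} the worst case is 11.
No size-1 selection achieves below 8.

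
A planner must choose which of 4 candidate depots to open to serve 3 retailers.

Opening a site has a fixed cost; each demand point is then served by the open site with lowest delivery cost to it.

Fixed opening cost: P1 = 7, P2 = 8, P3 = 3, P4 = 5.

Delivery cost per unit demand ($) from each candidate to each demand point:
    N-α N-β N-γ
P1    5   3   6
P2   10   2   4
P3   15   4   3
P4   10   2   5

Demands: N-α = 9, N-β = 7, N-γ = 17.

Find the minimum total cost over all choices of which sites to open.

Open {P1, P3, P4}: assign each demand point to its cheapest open site.
  N-α→P1 9×5=45, N-β→P4 7×2=14, N-γ→P3 17×3=51
  delivery cost 110, fixed 15 → total 125.
Compare {P1, P3}: delivery cost 117 + fixed 10 = 127.
Compare {P1, P2, P3}: delivery cost 110 + fixed 18 = 128.
Compare {P1, P2, P3, P4}: delivery cost 110 + fixed 23 = 133.
All other subsets cost ≥ 127. Minimum total cost: 125.

125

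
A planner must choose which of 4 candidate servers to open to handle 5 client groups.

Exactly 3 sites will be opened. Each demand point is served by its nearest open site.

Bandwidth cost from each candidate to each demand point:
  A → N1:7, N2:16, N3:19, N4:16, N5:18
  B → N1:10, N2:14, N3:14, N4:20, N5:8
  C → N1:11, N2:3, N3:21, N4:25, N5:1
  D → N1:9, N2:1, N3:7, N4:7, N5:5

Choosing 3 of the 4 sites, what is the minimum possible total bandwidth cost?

Open {A, C, D}.
  N1→A 7, N2→D 1, N3→D 7, N4→D 7, N5→C 1  ⇒ total 23.
Compare {B, C, D}: total 25.
Compare {A, B, D}: total 27.
No size-3 selection does better; minimum is 23.

23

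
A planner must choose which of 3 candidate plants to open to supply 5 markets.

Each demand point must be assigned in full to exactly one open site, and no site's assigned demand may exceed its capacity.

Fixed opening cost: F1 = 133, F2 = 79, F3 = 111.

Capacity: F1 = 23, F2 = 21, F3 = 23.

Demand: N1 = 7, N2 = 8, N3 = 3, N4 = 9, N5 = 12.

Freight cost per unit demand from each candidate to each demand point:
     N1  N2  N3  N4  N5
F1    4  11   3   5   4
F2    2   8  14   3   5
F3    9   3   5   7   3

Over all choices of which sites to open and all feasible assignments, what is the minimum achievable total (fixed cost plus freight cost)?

306

Open {F2, F3}; cheapest assignment that respects the capacities:
  F2 (cap 21, load 16): N1, N4 — cost 7×2 + 9×3 = 41
  F3 (cap 23, load 23): N2, N3, N5 — cost 8×3 + 3×5 + 12×3 = 75
  Shipping 116, fixed 190 → total 306.
  Any other capacity-feasible assignment to {F2, F3} ships for at least 116.
Compare {F1, F3}: its best feasible assignment gives total 386.
Compare {F1, F2}: its best feasible assignment gives total 388.
Every other set of open sites that can feasibly serve all demand totals ≥ 386 even under its best assignment. Minimum: 306.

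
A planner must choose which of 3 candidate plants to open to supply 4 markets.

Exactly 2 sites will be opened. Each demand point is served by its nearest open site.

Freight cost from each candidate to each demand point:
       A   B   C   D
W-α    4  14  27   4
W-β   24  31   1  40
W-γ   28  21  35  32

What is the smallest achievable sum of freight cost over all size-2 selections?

Open {W-α, W-β}.
  A→W-α 4, B→W-α 14, C→W-β 1, D→W-α 4  ⇒ total 23.
Compare {W-α, W-γ}: total 49.
Compare {W-β, W-γ}: total 78.

23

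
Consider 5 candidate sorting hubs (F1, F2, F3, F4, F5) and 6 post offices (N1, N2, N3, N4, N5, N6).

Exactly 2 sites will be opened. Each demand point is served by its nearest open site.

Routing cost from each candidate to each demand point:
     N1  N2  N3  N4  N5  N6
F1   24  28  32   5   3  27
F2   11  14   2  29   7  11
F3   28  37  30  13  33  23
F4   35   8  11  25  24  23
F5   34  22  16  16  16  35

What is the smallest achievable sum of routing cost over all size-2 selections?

Open {F1, F2}.
  N1→F2 11, N2→F2 14, N3→F2 2, N4→F1 5, N5→F1 3, N6→F2 11  ⇒ total 46.
Compare {F2, F3}: total 58.
Compare {F2, F5}: total 61.
No size-2 selection does better; minimum is 46.

46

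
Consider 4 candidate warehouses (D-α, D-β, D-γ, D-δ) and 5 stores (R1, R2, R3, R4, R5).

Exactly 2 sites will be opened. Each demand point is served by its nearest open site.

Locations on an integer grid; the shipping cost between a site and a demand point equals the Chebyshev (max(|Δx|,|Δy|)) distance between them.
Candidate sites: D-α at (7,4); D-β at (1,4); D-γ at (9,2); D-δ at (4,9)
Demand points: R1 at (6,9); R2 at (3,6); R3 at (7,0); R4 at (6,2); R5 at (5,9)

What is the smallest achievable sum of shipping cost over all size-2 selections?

Open {D-γ, D-δ}.
  R1→D-δ 2, R2→D-δ 3, R3→D-γ 2, R4→D-γ 3, R5→D-δ 1  ⇒ total 11.
Compare {D-α, D-δ}: total 12.
Compare {D-β, D-δ}: total 16.
No size-2 selection does better; minimum is 11.

11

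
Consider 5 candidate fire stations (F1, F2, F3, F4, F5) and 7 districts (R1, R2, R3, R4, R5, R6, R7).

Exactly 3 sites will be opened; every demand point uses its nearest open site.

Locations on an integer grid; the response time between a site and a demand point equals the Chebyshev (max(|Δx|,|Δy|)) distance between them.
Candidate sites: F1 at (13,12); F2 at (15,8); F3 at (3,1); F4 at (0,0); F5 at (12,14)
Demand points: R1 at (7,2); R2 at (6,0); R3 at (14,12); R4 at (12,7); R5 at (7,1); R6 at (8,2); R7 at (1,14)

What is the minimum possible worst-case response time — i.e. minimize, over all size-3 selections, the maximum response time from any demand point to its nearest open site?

11

Open {F1, F2, F5}.
  Farthest demand point is R7 at response time 11 (to F5); all others are ≤ 11.
With {F1, F3, F5} the worst case is 11.
With {F1, F4, F5} the worst case is 11.
No size-3 selection achieves below 11.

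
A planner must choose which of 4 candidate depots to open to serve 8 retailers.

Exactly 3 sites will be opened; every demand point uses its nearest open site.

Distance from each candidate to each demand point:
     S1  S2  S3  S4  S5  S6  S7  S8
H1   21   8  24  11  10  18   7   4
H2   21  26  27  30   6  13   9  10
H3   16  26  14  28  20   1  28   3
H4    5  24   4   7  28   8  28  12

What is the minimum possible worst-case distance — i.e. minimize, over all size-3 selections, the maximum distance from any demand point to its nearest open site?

Open {H1, H2, H4}.
  Farthest demand point is S2 at distance 8 (to H1); all others are ≤ 8.
With {H1, H3, H4} the worst case is 10.
With {H1, H2, H3} the worst case is 16.
No size-3 selection achieves below 8.

8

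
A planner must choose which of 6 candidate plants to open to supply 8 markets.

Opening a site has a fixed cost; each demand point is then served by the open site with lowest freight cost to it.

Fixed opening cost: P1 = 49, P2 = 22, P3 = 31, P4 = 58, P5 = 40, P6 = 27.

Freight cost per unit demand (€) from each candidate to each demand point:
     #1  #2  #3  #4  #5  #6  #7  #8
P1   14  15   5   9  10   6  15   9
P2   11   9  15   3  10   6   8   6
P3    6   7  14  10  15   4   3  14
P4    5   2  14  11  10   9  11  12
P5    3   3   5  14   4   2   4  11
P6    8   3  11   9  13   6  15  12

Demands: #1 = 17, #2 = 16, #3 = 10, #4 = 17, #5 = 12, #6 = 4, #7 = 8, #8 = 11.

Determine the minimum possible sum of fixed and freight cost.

416

Open {P2, P5}: assign each demand point to its cheapest open site.
  #1→P5 17×3=51, #2→P5 16×3=48, #3→P5 10×5=50, #4→P2 17×3=51, #5→P5 12×4=48, #6→P5 4×2=8, #7→P5 8×4=32, #8→P2 11×6=66
  freight cost 354, fixed 62 → total 416.
Compare {P2, P3, P5}: freight cost 346 + fixed 93 = 439.
Compare {P2, P5, P6}: freight cost 354 + fixed 89 = 443.
Compare {P2, P4, P5}: freight cost 338 + fixed 120 = 458.
All other subsets cost ≥ 439. Minimum total cost: 416.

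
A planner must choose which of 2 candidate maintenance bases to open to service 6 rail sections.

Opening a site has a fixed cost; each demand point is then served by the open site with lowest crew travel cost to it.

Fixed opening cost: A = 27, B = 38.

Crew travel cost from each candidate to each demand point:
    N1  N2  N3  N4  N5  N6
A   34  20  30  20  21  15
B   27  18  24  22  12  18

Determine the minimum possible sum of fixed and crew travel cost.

159

Open {B}: assign each demand point to its cheapest open site.
  N1→B 27, N2→B 18, N3→B 24, N4→B 22, N5→B 12, N6→B 18
  crew travel cost 121, fixed 38 → total 159.
Compare {A}: crew travel cost 140 + fixed 27 = 167.
Compare {A, B}: crew travel cost 116 + fixed 65 = 181.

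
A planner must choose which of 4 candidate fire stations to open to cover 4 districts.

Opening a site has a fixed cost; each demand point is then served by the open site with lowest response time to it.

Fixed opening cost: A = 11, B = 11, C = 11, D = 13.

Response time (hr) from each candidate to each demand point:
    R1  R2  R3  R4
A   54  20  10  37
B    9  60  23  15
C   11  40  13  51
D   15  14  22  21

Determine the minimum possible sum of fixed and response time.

Open {A, B}: assign each demand point to its cheapest open site.
  R1→B 9, R2→A 20, R3→A 10, R4→B 15
  response time 54, fixed 22 → total 76.
Compare {C, D}: response time 59 + fixed 24 = 83.
Compare {A, B, D}: response time 48 + fixed 35 = 83.
Compare {A, D}: response time 60 + fixed 24 = 84.
All other subsets cost ≥ 83. Minimum total cost: 76.

76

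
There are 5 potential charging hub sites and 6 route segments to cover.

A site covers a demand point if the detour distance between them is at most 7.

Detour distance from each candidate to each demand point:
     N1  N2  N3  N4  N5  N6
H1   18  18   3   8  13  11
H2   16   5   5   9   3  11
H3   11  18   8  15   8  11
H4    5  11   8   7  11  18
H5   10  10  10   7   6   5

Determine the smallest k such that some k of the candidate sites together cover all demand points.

Coverage sets (demand points within 7 of each site):
  H1: {N3}
  H2: {N2, N3, N5}
  H3: {}
  H4: {N1, N4}
  H5: {N4, N5, N6}
No 2 sites suffice: every size-2 union leaves at least one demand point uncovered.
But {H2, H4, H5} covers everything, so the minimum is 3.

3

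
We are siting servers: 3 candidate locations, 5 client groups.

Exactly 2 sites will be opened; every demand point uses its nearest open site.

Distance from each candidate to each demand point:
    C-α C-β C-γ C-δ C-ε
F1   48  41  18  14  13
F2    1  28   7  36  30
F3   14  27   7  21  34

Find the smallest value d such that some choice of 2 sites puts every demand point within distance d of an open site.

Open {F1, F3}.
  Farthest demand point is C-β at distance 27 (to F3); all others are ≤ 27.
With {F1, F2} the worst case is 28.
With {F2, F3} the worst case is 30.
No size-2 selection achieves below 27.

27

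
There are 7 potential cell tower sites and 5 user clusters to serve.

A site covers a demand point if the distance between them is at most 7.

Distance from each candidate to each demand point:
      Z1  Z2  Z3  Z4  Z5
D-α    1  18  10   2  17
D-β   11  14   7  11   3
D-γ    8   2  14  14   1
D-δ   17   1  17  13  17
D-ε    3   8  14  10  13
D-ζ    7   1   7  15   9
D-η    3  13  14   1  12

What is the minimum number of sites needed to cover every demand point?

Coverage sets (demand points within 7 of each site):
  D-α: {Z1, Z4}
  D-β: {Z3, Z5}
  D-γ: {Z2, Z5}
  D-δ: {Z2}
  D-ε: {Z1}
  D-ζ: {Z1, Z2, Z3}
  D-η: {Z1, Z4}
No 2 sites suffice: every size-2 union leaves at least one demand point uncovered.
But {D-α, D-β, D-γ} covers everything, so the minimum is 3.

3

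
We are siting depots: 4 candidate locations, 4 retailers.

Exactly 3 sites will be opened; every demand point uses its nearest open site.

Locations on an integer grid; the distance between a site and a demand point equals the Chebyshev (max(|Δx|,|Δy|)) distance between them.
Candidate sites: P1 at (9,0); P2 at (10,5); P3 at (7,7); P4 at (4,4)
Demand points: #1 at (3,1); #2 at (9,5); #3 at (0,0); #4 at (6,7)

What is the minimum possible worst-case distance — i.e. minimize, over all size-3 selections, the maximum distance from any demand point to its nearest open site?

Open {P1, P2, P4}.
  Farthest demand point is #3 at distance 4 (to P4); all others are ≤ 4.
With {P1, P3, P4} the worst case is 4.
With {P2, P3, P4} the worst case is 4.
No size-3 selection achieves below 4.

4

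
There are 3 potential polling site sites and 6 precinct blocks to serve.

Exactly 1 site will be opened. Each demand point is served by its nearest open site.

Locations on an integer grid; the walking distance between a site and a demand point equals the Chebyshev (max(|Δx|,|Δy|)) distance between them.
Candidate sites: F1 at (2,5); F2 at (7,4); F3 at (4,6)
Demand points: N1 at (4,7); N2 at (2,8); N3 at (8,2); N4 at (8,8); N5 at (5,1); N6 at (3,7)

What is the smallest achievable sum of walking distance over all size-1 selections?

Open {F3}.
  N1→F3 1, N2→F3 2, N3→F3 4, N4→F3 4, N5→F3 5, N6→F3 1  ⇒ total 17.
Compare {F2}: total 21.
Compare {F1}: total 23.

17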